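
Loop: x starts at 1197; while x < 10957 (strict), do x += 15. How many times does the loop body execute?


Step 1: x goes from 1197 toward 10957 by 15; the body runs while x<10957, so iterations = ceil((bound-start)/step)
Step 2: Distance=9760
Step 3: ceil(9760/15)=651

651


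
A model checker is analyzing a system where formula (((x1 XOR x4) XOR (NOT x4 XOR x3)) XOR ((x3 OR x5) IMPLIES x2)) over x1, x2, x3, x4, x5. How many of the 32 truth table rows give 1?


Formula: (((x1 XOR x4) XOR (NOT x4 XOR x3)) XOR ((x3 OR x5) IMPLIES x2)) over 5 vars (32 rows)
Evaluate each row (x1, x2, x3, x4, x5 as bits, MSB first):
  row 0 [00000]: (((0 XOR 0) XOR (NOT 0 XOR 0)) XOR ((0 OR 0) IMPLIES 0)) -> 0
  row 1 [00001]: (((0 XOR 0) XOR (NOT 0 XOR 0)) XOR ((0 OR 1) IMPLIES 0)) -> 1
  row 2 [00010]: (((0 XOR 1) XOR (NOT 1 XOR 0)) XOR ((0 OR 0) IMPLIES 0)) -> 0
  row 3 [00011]: (((0 XOR 1) XOR (NOT 1 XOR 0)) XOR ((0 OR 1) IMPLIES 0)) -> 1
  row 4 [00100]: (((0 XOR 0) XOR (NOT 0 XOR 1)) XOR ((1 OR 0) IMPLIES 0)) -> 0
  row 5 [00101]: (((0 XOR 0) XOR (NOT 0 XOR 1)) XOR ((1 OR 1) IMPLIES 0)) -> 0
  row 6 [00110]: (((0 XOR 1) XOR (NOT 1 XOR 1)) XOR ((1 OR 0) IMPLIES 0)) -> 0
  row 7 [00111]: (((0 XOR 1) XOR (NOT 1 XOR 1)) XOR ((1 OR 1) IMPLIES 0)) -> 0
  row 8 [01000]: (((0 XOR 0) XOR (NOT 0 XOR 0)) XOR ((0 OR 0) IMPLIES 1)) -> 0
  row 9 [01001]: (((0 XOR 0) XOR (NOT 0 XOR 0)) XOR ((0 OR 1) IMPLIES 1)) -> 0
  row 10 [01010]: (((0 XOR 1) XOR (NOT 1 XOR 0)) XOR ((0 OR 0) IMPLIES 1)) -> 0
  row 11 [01011]: (((0 XOR 1) XOR (NOT 1 XOR 0)) XOR ((0 OR 1) IMPLIES 1)) -> 0
  row 12 [01100]: (((0 XOR 0) XOR (NOT 0 XOR 1)) XOR ((1 OR 0) IMPLIES 1)) -> 1
  row 13 [01101]: (((0 XOR 0) XOR (NOT 0 XOR 1)) XOR ((1 OR 1) IMPLIES 1)) -> 1
  row 14 [01110]: (((0 XOR 1) XOR (NOT 1 XOR 1)) XOR ((1 OR 0) IMPLIES 1)) -> 1
  row 15 [01111]: (((0 XOR 1) XOR (NOT 1 XOR 1)) XOR ((1 OR 1) IMPLIES 1)) -> 1
  row 16 [10000]: (((1 XOR 0) XOR (NOT 0 XOR 0)) XOR ((0 OR 0) IMPLIES 0)) -> 1
  row 17 [10001]: (((1 XOR 0) XOR (NOT 0 XOR 0)) XOR ((0 OR 1) IMPLIES 0)) -> 0
  row 18 [10010]: (((1 XOR 1) XOR (NOT 1 XOR 0)) XOR ((0 OR 0) IMPLIES 0)) -> 1
  row 19 [10011]: (((1 XOR 1) XOR (NOT 1 XOR 0)) XOR ((0 OR 1) IMPLIES 0)) -> 0
  row 20 [10100]: (((1 XOR 0) XOR (NOT 0 XOR 1)) XOR ((1 OR 0) IMPLIES 0)) -> 1
  row 21 [10101]: (((1 XOR 0) XOR (NOT 0 XOR 1)) XOR ((1 OR 1) IMPLIES 0)) -> 1
  row 22 [10110]: (((1 XOR 1) XOR (NOT 1 XOR 1)) XOR ((1 OR 0) IMPLIES 0)) -> 1
  row 23 [10111]: (((1 XOR 1) XOR (NOT 1 XOR 1)) XOR ((1 OR 1) IMPLIES 0)) -> 1
  row 24 [11000]: (((1 XOR 0) XOR (NOT 0 XOR 0)) XOR ((0 OR 0) IMPLIES 1)) -> 1
  row 25 [11001]: (((1 XOR 0) XOR (NOT 0 XOR 0)) XOR ((0 OR 1) IMPLIES 1)) -> 1
  row 26 [11010]: (((1 XOR 1) XOR (NOT 1 XOR 0)) XOR ((0 OR 0) IMPLIES 1)) -> 1
  row 27 [11011]: (((1 XOR 1) XOR (NOT 1 XOR 0)) XOR ((0 OR 1) IMPLIES 1)) -> 1
  row 28 [11100]: (((1 XOR 0) XOR (NOT 0 XOR 1)) XOR ((1 OR 0) IMPLIES 1)) -> 0
  row 29 [11101]: (((1 XOR 0) XOR (NOT 0 XOR 1)) XOR ((1 OR 1) IMPLIES 1)) -> 0
  row 30 [11110]: (((1 XOR 1) XOR (NOT 1 XOR 1)) XOR ((1 OR 0) IMPLIES 1)) -> 0
  row 31 [11111]: (((1 XOR 1) XOR (NOT 1 XOR 1)) XOR ((1 OR 1) IMPLIES 1)) -> 0
Full result column, 8 rows per line (x1,x2 fixed per line; x3,x4,x5 runs 000..111 left to right):
  rows 0-7 [x1,x2=00]: 01010000  (ones: 2)
  rows 8-15 [x1,x2=01]: 00001111  (ones: 4)
  rows 16-23 [x1,x2=10]: 10101111  (ones: 6)
  rows 24-31 [x1,x2=11]: 11110000  (ones: 4)
Count of 1-rows = 2+4+6+4 = 16

16


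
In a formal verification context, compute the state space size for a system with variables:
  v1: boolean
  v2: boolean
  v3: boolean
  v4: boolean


State space = product of domain sizes of all variables.
Domain sizes:
  v1 (boolean): 2
  v2 (boolean): 2
  v3 (boolean): 2
  v4 (boolean): 2
Product = 2 * 2 * 2 * 2 = 16

16


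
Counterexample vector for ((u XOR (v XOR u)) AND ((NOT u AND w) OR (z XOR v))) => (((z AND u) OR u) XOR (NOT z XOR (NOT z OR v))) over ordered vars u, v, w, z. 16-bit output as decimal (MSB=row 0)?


F1 = ((u XOR (v XOR u)) AND ((NOT u AND w) OR (z XOR v)))
F2 = (((z AND u) OR u) XOR (NOT z XOR (NOT z OR v)))
Counterexample to F1=>F2 is where F1=1 and F2=0.
Evaluate each row (bits = u,v,w,z, MSB first):
  row 0 [0000]: F1=0 F2=0 -> F1&~F2 -> 0
  row 1 [0001]: F1=0 F2=0 -> F1&~F2 -> 0
  row 2 [0010]: F1=0 F2=0 -> F1&~F2 -> 0
  row 3 [0011]: F1=0 F2=0 -> F1&~F2 -> 0
  row 4 [0100]: F1=1 F2=0 -> F1&~F2 -> 1
  row 5 [0101]: F1=0 F2=1 -> F1&~F2 -> 0
  row 6 [0110]: F1=1 F2=0 -> F1&~F2 -> 1
  row 7 [0111]: F1=1 F2=1 -> F1&~F2 -> 0
  row 8 [1000]: F1=0 F2=1 -> F1&~F2 -> 0
  row 9 [1001]: F1=0 F2=1 -> F1&~F2 -> 0
  row 10 [1010]: F1=0 F2=1 -> F1&~F2 -> 0
  row 11 [1011]: F1=0 F2=1 -> F1&~F2 -> 0
  row 12 [1100]: F1=1 F2=1 -> F1&~F2 -> 0
  row 13 [1101]: F1=0 F2=0 -> F1&~F2 -> 0
  row 14 [1110]: F1=1 F2=1 -> F1&~F2 -> 0
  row 15 [1111]: F1=0 F2=0 -> F1&~F2 -> 0
Full result column, 4 rows per line (u,v fixed per line; w,z runs 00..11 left to right):
  rows 0-3 [u,v=00]: 0000  = hex 0
  rows 4-7 [u,v=01]: 1010  = hex A
  rows 8-11 [u,v=10]: 0000  = hex 0
  rows 12-15 [u,v=11]: 0000  = hex 0
Counterexample vector (row 0 .. row 15) = 0000101000000000
Output column grouped in 4s = 0000 1010 0000 0000 = 0x0A00
Convert to decimal digit by digit (value = value*16 + digit):
  0 -> 0
  0*16 + 10 (A) = 10
  10*16 + 0 = 160
  160*16 + 0 = 2560
Decimal = 2560

2560


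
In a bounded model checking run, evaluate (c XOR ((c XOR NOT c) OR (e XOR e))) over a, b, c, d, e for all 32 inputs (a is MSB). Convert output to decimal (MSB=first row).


Formula: (c XOR ((c XOR NOT c) OR (e XOR e))) over a, b, c, d, e (32 rows)
Evaluate each row (bits = a,b,c,d,e, MSB first):
  row 0 [00000]: (0 XOR ((0 XOR NOT 0) OR (0 XOR 0))) -> 1
  row 1 [00001]: (0 XOR ((0 XOR NOT 0) OR (1 XOR 1))) -> 1
  row 2 [00010]: (0 XOR ((0 XOR NOT 0) OR (0 XOR 0))) -> 1
  row 3 [00011]: (0 XOR ((0 XOR NOT 0) OR (1 XOR 1))) -> 1
  row 4 [00100]: (1 XOR ((1 XOR NOT 1) OR (0 XOR 0))) -> 0
  row 5 [00101]: (1 XOR ((1 XOR NOT 1) OR (1 XOR 1))) -> 0
  row 6 [00110]: (1 XOR ((1 XOR NOT 1) OR (0 XOR 0))) -> 0
  row 7 [00111]: (1 XOR ((1 XOR NOT 1) OR (1 XOR 1))) -> 0
  row 8 [01000]: (0 XOR ((0 XOR NOT 0) OR (0 XOR 0))) -> 1
  row 9 [01001]: (0 XOR ((0 XOR NOT 0) OR (1 XOR 1))) -> 1
  row 10 [01010]: (0 XOR ((0 XOR NOT 0) OR (0 XOR 0))) -> 1
  row 11 [01011]: (0 XOR ((0 XOR NOT 0) OR (1 XOR 1))) -> 1
  row 12 [01100]: (1 XOR ((1 XOR NOT 1) OR (0 XOR 0))) -> 0
  row 13 [01101]: (1 XOR ((1 XOR NOT 1) OR (1 XOR 1))) -> 0
  row 14 [01110]: (1 XOR ((1 XOR NOT 1) OR (0 XOR 0))) -> 0
  row 15 [01111]: (1 XOR ((1 XOR NOT 1) OR (1 XOR 1))) -> 0
  row 16 [10000]: (0 XOR ((0 XOR NOT 0) OR (0 XOR 0))) -> 1
  row 17 [10001]: (0 XOR ((0 XOR NOT 0) OR (1 XOR 1))) -> 1
  row 18 [10010]: (0 XOR ((0 XOR NOT 0) OR (0 XOR 0))) -> 1
  row 19 [10011]: (0 XOR ((0 XOR NOT 0) OR (1 XOR 1))) -> 1
  row 20 [10100]: (1 XOR ((1 XOR NOT 1) OR (0 XOR 0))) -> 0
  row 21 [10101]: (1 XOR ((1 XOR NOT 1) OR (1 XOR 1))) -> 0
  row 22 [10110]: (1 XOR ((1 XOR NOT 1) OR (0 XOR 0))) -> 0
  row 23 [10111]: (1 XOR ((1 XOR NOT 1) OR (1 XOR 1))) -> 0
  row 24 [11000]: (0 XOR ((0 XOR NOT 0) OR (0 XOR 0))) -> 1
  row 25 [11001]: (0 XOR ((0 XOR NOT 0) OR (1 XOR 1))) -> 1
  row 26 [11010]: (0 XOR ((0 XOR NOT 0) OR (0 XOR 0))) -> 1
  row 27 [11011]: (0 XOR ((0 XOR NOT 0) OR (1 XOR 1))) -> 1
  row 28 [11100]: (1 XOR ((1 XOR NOT 1) OR (0 XOR 0))) -> 0
  row 29 [11101]: (1 XOR ((1 XOR NOT 1) OR (1 XOR 1))) -> 0
  row 30 [11110]: (1 XOR ((1 XOR NOT 1) OR (0 XOR 0))) -> 0
  row 31 [11111]: (1 XOR ((1 XOR NOT 1) OR (1 XOR 1))) -> 0
Full result column, 4 rows per line (a,b,c fixed per line; d,e runs 00..11 left to right):
  rows 0-3 [a,b,c=000]: 1111  = hex F
  rows 4-7 [a,b,c=001]: 0000  = hex 0
  rows 8-11 [a,b,c=010]: 1111  = hex F
  rows 12-15 [a,b,c=011]: 0000  = hex 0
  rows 16-19 [a,b,c=100]: 1111  = hex F
  rows 20-23 [a,b,c=101]: 0000  = hex 0
  rows 24-27 [a,b,c=110]: 1111  = hex F
  rows 28-31 [a,b,c=111]: 0000  = hex 0
Output column (row 0 .. row 31) = 11110000111100001111000011110000
Output column grouped in 4s = 1111 0000 1111 0000 1111 0000 1111 0000 = 0xF0F0F0F0
Convert to decimal digit by digit (value = value*16 + digit):
  F -> 15
  15*16 + 0 = 240
  240*16 + 15 (F) = 3855
  3855*16 + 0 = 61680
  61680*16 + 15 (F) = 986895
  986895*16 + 0 = 15790320
  15790320*16 + 15 (F) = 252645135
  252645135*16 + 0 = 4042322160
Decimal = 4042322160

4042322160


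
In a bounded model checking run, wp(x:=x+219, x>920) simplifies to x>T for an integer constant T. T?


Formula: wp(x:=E, P) = P[E/x] (substitute E for x in postcondition)
Step 1: Postcondition: x>920
Step 2: Substitute x+219 for x: x+219>920
Step 3: Solve for x: x > 920-219 = 701

701


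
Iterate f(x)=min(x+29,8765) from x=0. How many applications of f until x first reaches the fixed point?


Step 1: x=0, cap=8765, increment=29
Step 2: x grows by 29 each step until capped at 8765; fixed point is x=8765
Step 3: iterations = ceil(8765/29) = 303

303


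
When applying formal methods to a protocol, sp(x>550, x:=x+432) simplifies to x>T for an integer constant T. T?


Formula: sp(P, x:=E) = exists old_x. (x = E[old_x/x]) AND P[old_x/x] (old_x is the value of x before the assignment; eliminate old_x by solving x = E[old_x/x] for old_x)
Step 1: Precondition P: x>550, i.e. old_x > 550
Step 2: Assignment gives x = old_x + 432, so old_x = x - 432
Step 3: Substitute into P: x - 432 > 550
Step 4: Simplify: x > 550+432 = 982

982


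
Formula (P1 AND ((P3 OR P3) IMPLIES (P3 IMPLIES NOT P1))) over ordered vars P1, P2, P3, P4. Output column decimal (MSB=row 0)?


Formula: (P1 AND ((P3 OR P3) IMPLIES (P3 IMPLIES NOT P1))) over P1, P2, P3, P4 (16 rows)
Evaluate each row (bits = P1,P2,P3,P4, MSB first):
  row 0 [0000]: (0 AND ((0 OR 0) IMPLIES (0 IMPLIES NOT 0))) -> 0
  row 1 [0001]: (0 AND ((0 OR 0) IMPLIES (0 IMPLIES NOT 0))) -> 0
  row 2 [0010]: (0 AND ((1 OR 1) IMPLIES (1 IMPLIES NOT 0))) -> 0
  row 3 [0011]: (0 AND ((1 OR 1) IMPLIES (1 IMPLIES NOT 0))) -> 0
  row 4 [0100]: (0 AND ((0 OR 0) IMPLIES (0 IMPLIES NOT 0))) -> 0
  row 5 [0101]: (0 AND ((0 OR 0) IMPLIES (0 IMPLIES NOT 0))) -> 0
  row 6 [0110]: (0 AND ((1 OR 1) IMPLIES (1 IMPLIES NOT 0))) -> 0
  row 7 [0111]: (0 AND ((1 OR 1) IMPLIES (1 IMPLIES NOT 0))) -> 0
  row 8 [1000]: (1 AND ((0 OR 0) IMPLIES (0 IMPLIES NOT 1))) -> 1
  row 9 [1001]: (1 AND ((0 OR 0) IMPLIES (0 IMPLIES NOT 1))) -> 1
  row 10 [1010]: (1 AND ((1 OR 1) IMPLIES (1 IMPLIES NOT 1))) -> 0
  row 11 [1011]: (1 AND ((1 OR 1) IMPLIES (1 IMPLIES NOT 1))) -> 0
  row 12 [1100]: (1 AND ((0 OR 0) IMPLIES (0 IMPLIES NOT 1))) -> 1
  row 13 [1101]: (1 AND ((0 OR 0) IMPLIES (0 IMPLIES NOT 1))) -> 1
  row 14 [1110]: (1 AND ((1 OR 1) IMPLIES (1 IMPLIES NOT 1))) -> 0
  row 15 [1111]: (1 AND ((1 OR 1) IMPLIES (1 IMPLIES NOT 1))) -> 0
Full result column, 4 rows per line (P1,P2 fixed per line; P3,P4 runs 00..11 left to right):
  rows 0-3 [P1,P2=00]: 0000  = hex 0
  rows 4-7 [P1,P2=01]: 0000  = hex 0
  rows 8-11 [P1,P2=10]: 1100  = hex C
  rows 12-15 [P1,P2=11]: 1100  = hex C
Output column (row 0 .. row 15) = 0000000011001100
Output column grouped in 4s = 0000 0000 1100 1100 = 0x00CC
Convert to decimal digit by digit (value = value*16 + digit):
  0 -> 0
  0*16 + 0 = 0
  0*16 + 12 (C) = 12
  12*16 + 12 (C) = 204
Decimal = 204

204


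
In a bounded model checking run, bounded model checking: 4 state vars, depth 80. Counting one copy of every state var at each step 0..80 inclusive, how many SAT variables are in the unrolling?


BMC unrolls to depth k, creating one copy of each state var for steps 0..k.
Step count = 80 + 1 = 81 (steps 0 through 80)
Vars per step = 4
Total = 4 * 81 = 324

324


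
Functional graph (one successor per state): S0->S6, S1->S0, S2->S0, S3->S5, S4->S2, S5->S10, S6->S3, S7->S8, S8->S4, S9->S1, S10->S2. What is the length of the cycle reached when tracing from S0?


Trace from S0 until a state repeats:
  S0 -> S6 -> S3 -> S5 -> S10 -> S2 -> S0
S0 first seen at step 0, revisited at step 6.
Cycle length = 6 - 0 = 6

6


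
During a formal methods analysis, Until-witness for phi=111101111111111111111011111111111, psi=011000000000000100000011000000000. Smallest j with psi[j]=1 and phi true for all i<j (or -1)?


(phi U psi) at 0: need smallest j with psi[j]=1 and phi[i]=1 for all i in [0,j).
Scan from step 0:
  step 0: phi=1, psi=0 -> continue
  step 1: psi=1 and phi held for [0,1) -> witness found
Witness step = 1

1


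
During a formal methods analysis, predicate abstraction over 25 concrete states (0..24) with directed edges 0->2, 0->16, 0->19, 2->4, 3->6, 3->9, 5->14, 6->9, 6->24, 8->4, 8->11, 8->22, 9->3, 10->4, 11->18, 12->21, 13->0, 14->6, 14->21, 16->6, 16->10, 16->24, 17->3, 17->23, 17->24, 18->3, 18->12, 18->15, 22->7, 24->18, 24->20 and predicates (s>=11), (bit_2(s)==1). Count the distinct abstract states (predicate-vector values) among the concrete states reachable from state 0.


BFS from 0:
Concrete reachable: {0, 2, 3, 4, 6, 9, 10, 12, 15, 16, 18, 19, 20, 21, 24}
Abstract via predicates (s>=11), (bit_2(s)==1):
  (0,0) <- {0, 2, 3, 9, 10}
  (0,1) <- {4, 6}
  (1,0) <- {16, 18, 19, 24}
  (1,1) <- {12, 15, 20, 21}
Distinct abstract states = 4

4


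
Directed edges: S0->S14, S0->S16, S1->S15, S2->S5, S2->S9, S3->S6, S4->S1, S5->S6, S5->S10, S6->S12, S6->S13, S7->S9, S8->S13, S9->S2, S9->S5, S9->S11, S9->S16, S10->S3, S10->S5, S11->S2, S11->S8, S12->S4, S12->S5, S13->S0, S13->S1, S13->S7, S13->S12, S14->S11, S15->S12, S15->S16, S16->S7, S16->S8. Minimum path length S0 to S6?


BFS layer-by-layer from S0:
  dist 0: {S0}
  dist 1: {S14, S16}
  dist 2: {S7, S8, S11}
  dist 3: {S2, S9, S13}
  dist 4: {S1, S5, S12}
  dist 5: {S4, S6, S10, S15}
  -> S6 reached at distance 5
Shortest path length = 5

5


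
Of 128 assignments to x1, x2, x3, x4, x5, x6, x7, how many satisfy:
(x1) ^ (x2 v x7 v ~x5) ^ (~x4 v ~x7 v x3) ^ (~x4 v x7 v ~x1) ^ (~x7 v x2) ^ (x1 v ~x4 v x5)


CNF with 6 clauses over 7 vars (128 assignments).
An assignment satisfies CNF iff every clause has >=1 true literal.
Check each row (bits = x1,x2,x3,x4,x5,x6,x7; clause T/F shown):
  row 0 [0000000]: clauses=FTTTTT -> 0
  row 1 [0000001]: clauses=FTTTFT -> 0
  row 2 [0000010]: clauses=FTTTTT -> 0
  row 3 [0000011]: clauses=FTTTFT -> 0
  row 4 [0000100]: clauses=FFTTTT -> 0
  (every remaining row is evaluated the same way; all 128 results are listed next)
Full result column, 8 rows per line (x1,x2,x3,x4 fixed per line; x5,x6,x7 runs 000..111 left to right):
  rows 0-7 [x1,x2,x3,x4=0000]: 00000000  (ones: 0)
  rows 8-15 [x1,x2,x3,x4=0001]: 00000000  (ones: 0)
  rows 16-23 [x1,x2,x3,x4=0010]: 00000000  (ones: 0)
  rows 24-31 [x1,x2,x3,x4=0011]: 00000000  (ones: 0)
  rows 32-39 [x1,x2,x3,x4=0100]: 00000000  (ones: 0)
  rows 40-47 [x1,x2,x3,x4=0101]: 00000000  (ones: 0)
  rows 48-55 [x1,x2,x3,x4=0110]: 00000000  (ones: 0)
  rows 56-63 [x1,x2,x3,x4=0111]: 00000000  (ones: 0)
  rows 64-71 [x1,x2,x3,x4=1000]: 10100000  (ones: 2)
  rows 72-79 [x1,x2,x3,x4=1001]: 00000000  (ones: 0)
  rows 80-87 [x1,x2,x3,x4=1010]: 10100000  (ones: 2)
  rows 88-95 [x1,x2,x3,x4=1011]: 00000000  (ones: 0)
  rows 96-103 [x1,x2,x3,x4=1100]: 11111111  (ones: 8)
  rows 104-111 [x1,x2,x3,x4=1101]: 00000000  (ones: 0)
  rows 112-119 [x1,x2,x3,x4=1110]: 11111111  (ones: 8)
  rows 120-127 [x1,x2,x3,x4=1111]: 01010101  (ones: 4)
Satisfying assignments = 0+0+0+0+0+0+0+0+2+0+2+0+8+0+8+4 = 24

24


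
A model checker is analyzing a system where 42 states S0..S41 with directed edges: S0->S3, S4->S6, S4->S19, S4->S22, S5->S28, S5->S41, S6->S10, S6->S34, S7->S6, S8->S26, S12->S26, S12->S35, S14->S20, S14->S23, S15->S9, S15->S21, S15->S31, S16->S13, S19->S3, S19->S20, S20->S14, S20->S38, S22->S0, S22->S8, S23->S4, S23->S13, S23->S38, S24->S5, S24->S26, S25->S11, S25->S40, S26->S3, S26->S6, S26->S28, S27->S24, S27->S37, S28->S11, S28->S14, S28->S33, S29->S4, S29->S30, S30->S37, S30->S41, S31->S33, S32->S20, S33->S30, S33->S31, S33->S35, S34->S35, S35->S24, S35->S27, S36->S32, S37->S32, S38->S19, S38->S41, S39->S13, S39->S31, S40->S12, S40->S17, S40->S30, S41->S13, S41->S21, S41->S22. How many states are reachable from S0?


BFS from S0:
  layer 0: {S0}
  layer 1: {S3}
Reachable set: {S0, S3}
Count = 2

2


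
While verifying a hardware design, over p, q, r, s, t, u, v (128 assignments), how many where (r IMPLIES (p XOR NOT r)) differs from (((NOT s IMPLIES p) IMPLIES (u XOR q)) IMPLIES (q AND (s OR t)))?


F1 = (r IMPLIES (p XOR NOT r))
F2 = (((NOT s IMPLIES p) IMPLIES (u XOR q)) IMPLIES (q AND (s OR t)))
Evaluate both on each of 128 rows (bits = p,q,r,s,t,u,v):
  row 0 [0000000]: F1=1 F2=0 (differ) -> 1
  row 1 [0000001]: F1=1 F2=0 (differ) -> 1
  row 2 [0000010]: F1=1 F2=0 (differ) -> 1
  row 3 [0000011]: F1=1 F2=0 (differ) -> 1
  row 4 [0000100]: F1=1 F2=0 (differ) -> 1
  (every remaining row is evaluated the same way; all 128 results are listed next)
Full result column, 8 rows per line (p,q,r,s fixed per line; t,u,v runs 000..111 left to right):
  rows 0-7 [p,q,r,s=0000]: 11111111  (ones: 8)
  rows 8-15 [p,q,r,s=0001]: 00110011  (ones: 4)
  rows 16-23 [p,q,r,s=0010]: 00000000  (ones: 0)
  rows 24-31 [p,q,r,s=0011]: 11001100  (ones: 4)
  rows 32-39 [p,q,r,s=0100]: 11110000  (ones: 4)
  rows 40-47 [p,q,r,s=0101]: 00000000  (ones: 0)
  rows 48-55 [p,q,r,s=0110]: 00001111  (ones: 4)
  rows 56-63 [p,q,r,s=0111]: 11111111  (ones: 8)
  rows 64-71 [p,q,r,s=1000]: 00110011  (ones: 4)
  rows 72-79 [p,q,r,s=1001]: 00110011  (ones: 4)
  rows 80-87 [p,q,r,s=1010]: 00110011  (ones: 4)
  rows 88-95 [p,q,r,s=1011]: 00110011  (ones: 4)
  rows 96-103 [p,q,r,s=1100]: 11000000  (ones: 2)
  rows 104-111 [p,q,r,s=1101]: 00000000  (ones: 0)
  rows 112-119 [p,q,r,s=1110]: 11000000  (ones: 2)
  rows 120-127 [p,q,r,s=1111]: 00000000  (ones: 0)
Disagreements = 8+4+0+4+4+0+4+8+4+4+4+4+2+0+2+0 = 52

52


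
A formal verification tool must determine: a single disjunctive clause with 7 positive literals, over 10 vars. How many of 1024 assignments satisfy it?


Step 1: Total=2^10=1024
Step 2: Unsat when all 7 false: 2^3=8
Step 3: Sat=1024-8=1016

1016


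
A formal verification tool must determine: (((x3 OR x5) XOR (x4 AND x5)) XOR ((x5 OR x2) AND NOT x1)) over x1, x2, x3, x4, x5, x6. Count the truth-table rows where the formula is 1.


Formula: (((x3 OR x5) XOR (x4 AND x5)) XOR ((x5 OR x2) AND NOT x1)) over 6 vars (64 rows)
Evaluate each row (x1, x2, x3, x4, x5, x6 as bits, MSB first):
  row 0 [000000]: (((0 OR 0) XOR (0 AND 0)) XOR ((0 OR 0) AND NOT 0)) -> 0
  row 1 [000001]: (((0 OR 0) XOR (0 AND 0)) XOR ((0 OR 0) AND NOT 0)) -> 0
  row 2 [000010]: (((0 OR 1) XOR (0 AND 1)) XOR ((1 OR 0) AND NOT 0)) -> 0
  row 3 [000011]: (((0 OR 1) XOR (0 AND 1)) XOR ((1 OR 0) AND NOT 0)) -> 0
  row 4 [000100]: (((0 OR 0) XOR (1 AND 0)) XOR ((0 OR 0) AND NOT 0)) -> 0
  (every remaining row is evaluated the same way; all 64 results are listed next)
Full result column, 8 rows per line (x1,x2,x3 fixed per line; x4,x5,x6 runs 000..111 left to right):
  rows 0-7 [x1,x2,x3=000]: 00000011  (ones: 2)
  rows 8-15 [x1,x2,x3=001]: 11001111  (ones: 6)
  rows 16-23 [x1,x2,x3=010]: 11001111  (ones: 6)
  rows 24-31 [x1,x2,x3=011]: 00000011  (ones: 2)
  rows 32-39 [x1,x2,x3=100]: 00110000  (ones: 2)
  rows 40-47 [x1,x2,x3=101]: 11111100  (ones: 6)
  rows 48-55 [x1,x2,x3=110]: 00110000  (ones: 2)
  rows 56-63 [x1,x2,x3=111]: 11111100  (ones: 6)
Count of 1-rows = 2+6+6+2+2+6+2+6 = 32

32


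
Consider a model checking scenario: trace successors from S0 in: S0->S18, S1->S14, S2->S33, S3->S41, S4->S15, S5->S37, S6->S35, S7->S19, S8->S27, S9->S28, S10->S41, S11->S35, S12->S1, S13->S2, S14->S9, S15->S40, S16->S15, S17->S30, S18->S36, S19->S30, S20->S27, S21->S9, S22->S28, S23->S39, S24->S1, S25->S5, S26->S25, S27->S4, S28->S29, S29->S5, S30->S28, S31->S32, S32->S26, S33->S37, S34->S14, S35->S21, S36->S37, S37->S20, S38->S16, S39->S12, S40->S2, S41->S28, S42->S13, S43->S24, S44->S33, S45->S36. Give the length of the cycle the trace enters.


Trace from S0 until a state repeats:
  S0 -> S18 -> S36 -> S37 -> S20 -> S27 -> S4 -> S15 -> S40 -> S2 -> S33 -> S37
S37 first seen at step 3, revisited at step 11.
Cycle length = 11 - 3 = 8

8


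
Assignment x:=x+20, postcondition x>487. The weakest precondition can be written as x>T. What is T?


Formula: wp(x:=E, P) = P[E/x] (substitute E for x in postcondition)
Step 1: Postcondition: x>487
Step 2: Substitute x+20 for x: x+20>487
Step 3: Solve for x: x > 487-20 = 467

467


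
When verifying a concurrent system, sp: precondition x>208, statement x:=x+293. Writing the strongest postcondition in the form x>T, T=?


Formula: sp(P, x:=E) = exists old_x. (x = E[old_x/x]) AND P[old_x/x] (old_x is the value of x before the assignment; eliminate old_x by solving x = E[old_x/x] for old_x)
Step 1: Precondition P: x>208, i.e. old_x > 208
Step 2: Assignment gives x = old_x + 293, so old_x = x - 293
Step 3: Substitute into P: x - 293 > 208
Step 4: Simplify: x > 208+293 = 501

501


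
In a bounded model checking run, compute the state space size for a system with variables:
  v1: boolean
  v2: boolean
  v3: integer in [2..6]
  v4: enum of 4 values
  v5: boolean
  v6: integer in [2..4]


State space = product of domain sizes of all variables.
Domain sizes:
  v1 (boolean): 2
  v2 (boolean): 2
  v3 (integer in [2..6]): 5
  v4 (enum of 4 values): 4
  v5 (boolean): 2
  v6 (integer in [2..4]): 3
Product = 2 * 2 * 5 * 4 * 2 * 3 = 480

480


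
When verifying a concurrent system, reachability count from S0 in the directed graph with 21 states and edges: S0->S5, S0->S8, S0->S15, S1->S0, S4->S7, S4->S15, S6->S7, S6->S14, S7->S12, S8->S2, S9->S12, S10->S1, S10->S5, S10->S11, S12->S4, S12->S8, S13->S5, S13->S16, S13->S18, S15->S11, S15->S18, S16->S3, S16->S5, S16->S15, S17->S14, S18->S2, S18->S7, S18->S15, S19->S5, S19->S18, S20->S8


BFS from S0:
  layer 0: {S0}
  layer 1: {S5, S8, S15}
  layer 2: {S2, S11, S18}
  layer 3: {S7}
  layer 4: {S12}
  layer 5: {S4}
Reachable set: {S0, S2, S4, S5, S7, S8, S11, S12, S15, S18}
Count = 10

10


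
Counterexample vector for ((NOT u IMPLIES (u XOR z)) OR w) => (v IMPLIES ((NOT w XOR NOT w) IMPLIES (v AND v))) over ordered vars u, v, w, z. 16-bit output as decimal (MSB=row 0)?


F1 = ((NOT u IMPLIES (u XOR z)) OR w)
F2 = (v IMPLIES ((NOT w XOR NOT w) IMPLIES (v AND v)))
Counterexample to F1=>F2 is where F1=1 and F2=0.
Evaluate each row (bits = u,v,w,z, MSB first):
  row 0 [0000]: F1=0 F2=1 -> F1&~F2 -> 0
  row 1 [0001]: F1=1 F2=1 -> F1&~F2 -> 0
  row 2 [0010]: F1=1 F2=1 -> F1&~F2 -> 0
  row 3 [0011]: F1=1 F2=1 -> F1&~F2 -> 0
  row 4 [0100]: F1=0 F2=1 -> F1&~F2 -> 0
  row 5 [0101]: F1=1 F2=1 -> F1&~F2 -> 0
  row 6 [0110]: F1=1 F2=1 -> F1&~F2 -> 0
  row 7 [0111]: F1=1 F2=1 -> F1&~F2 -> 0
  row 8 [1000]: F1=1 F2=1 -> F1&~F2 -> 0
  row 9 [1001]: F1=1 F2=1 -> F1&~F2 -> 0
  row 10 [1010]: F1=1 F2=1 -> F1&~F2 -> 0
  row 11 [1011]: F1=1 F2=1 -> F1&~F2 -> 0
  row 12 [1100]: F1=1 F2=1 -> F1&~F2 -> 0
  row 13 [1101]: F1=1 F2=1 -> F1&~F2 -> 0
  row 14 [1110]: F1=1 F2=1 -> F1&~F2 -> 0
  row 15 [1111]: F1=1 F2=1 -> F1&~F2 -> 0
Full result column, 4 rows per line (u,v fixed per line; w,z runs 00..11 left to right):
  rows 0-3 [u,v=00]: 0000  = hex 0
  rows 4-7 [u,v=01]: 0000  = hex 0
  rows 8-11 [u,v=10]: 0000  = hex 0
  rows 12-15 [u,v=11]: 0000  = hex 0
Counterexample vector (row 0 .. row 15) = 0000000000000000
Output column grouped in 4s = 0000 0000 0000 0000 = 0x0000
Convert to decimal digit by digit (value = value*16 + digit):
  0 -> 0
  0*16 + 0 = 0
  0*16 + 0 = 0
  0*16 + 0 = 0
Decimal = 0

0


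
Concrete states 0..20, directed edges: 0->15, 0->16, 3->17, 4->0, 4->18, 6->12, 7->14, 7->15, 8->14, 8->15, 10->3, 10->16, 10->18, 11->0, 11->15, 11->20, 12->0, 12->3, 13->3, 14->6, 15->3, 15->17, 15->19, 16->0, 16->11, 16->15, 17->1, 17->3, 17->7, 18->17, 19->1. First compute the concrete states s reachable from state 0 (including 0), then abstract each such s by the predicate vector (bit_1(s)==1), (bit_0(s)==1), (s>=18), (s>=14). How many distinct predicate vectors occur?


BFS from 0:
Concrete reachable: {0, 1, 3, 6, 7, 11, 12, 14, 15, 16, 17, 19, 20}
Abstract via predicates (bit_1(s)==1), (bit_0(s)==1), (s>=18), (s>=14):
  (0,0,0,0) <- {0, 12}
  (0,0,0,1) <- {16}
  (0,0,1,1) <- {20}
  (0,1,0,0) <- {1}
  (0,1,0,1) <- {17}
  (1,0,0,0) <- {6}
  (1,0,0,1) <- {14}
  (1,1,0,0) <- {3, 7, 11}
  (1,1,0,1) <- {15}
  (1,1,1,1) <- {19}
Distinct abstract states = 10

10


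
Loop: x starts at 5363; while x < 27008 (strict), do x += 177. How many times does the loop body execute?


Step 1: x goes from 5363 toward 27008 by 177; the body runs while x<27008, so iterations = ceil((bound-start)/step)
Step 2: Distance=21645
Step 3: ceil(21645/177)=123

123


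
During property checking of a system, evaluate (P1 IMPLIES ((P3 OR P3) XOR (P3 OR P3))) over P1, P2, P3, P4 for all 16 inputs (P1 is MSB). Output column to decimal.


Formula: (P1 IMPLIES ((P3 OR P3) XOR (P3 OR P3))) over P1, P2, P3, P4 (16 rows)
Evaluate each row (bits = P1,P2,P3,P4, MSB first):
  row 0 [0000]: (0 IMPLIES ((0 OR 0) XOR (0 OR 0))) -> 1
  row 1 [0001]: (0 IMPLIES ((0 OR 0) XOR (0 OR 0))) -> 1
  row 2 [0010]: (0 IMPLIES ((1 OR 1) XOR (1 OR 1))) -> 1
  row 3 [0011]: (0 IMPLIES ((1 OR 1) XOR (1 OR 1))) -> 1
  row 4 [0100]: (0 IMPLIES ((0 OR 0) XOR (0 OR 0))) -> 1
  row 5 [0101]: (0 IMPLIES ((0 OR 0) XOR (0 OR 0))) -> 1
  row 6 [0110]: (0 IMPLIES ((1 OR 1) XOR (1 OR 1))) -> 1
  row 7 [0111]: (0 IMPLIES ((1 OR 1) XOR (1 OR 1))) -> 1
  row 8 [1000]: (1 IMPLIES ((0 OR 0) XOR (0 OR 0))) -> 0
  row 9 [1001]: (1 IMPLIES ((0 OR 0) XOR (0 OR 0))) -> 0
  row 10 [1010]: (1 IMPLIES ((1 OR 1) XOR (1 OR 1))) -> 0
  row 11 [1011]: (1 IMPLIES ((1 OR 1) XOR (1 OR 1))) -> 0
  row 12 [1100]: (1 IMPLIES ((0 OR 0) XOR (0 OR 0))) -> 0
  row 13 [1101]: (1 IMPLIES ((0 OR 0) XOR (0 OR 0))) -> 0
  row 14 [1110]: (1 IMPLIES ((1 OR 1) XOR (1 OR 1))) -> 0
  row 15 [1111]: (1 IMPLIES ((1 OR 1) XOR (1 OR 1))) -> 0
Full result column, 4 rows per line (P1,P2 fixed per line; P3,P4 runs 00..11 left to right):
  rows 0-3 [P1,P2=00]: 1111  = hex F
  rows 4-7 [P1,P2=01]: 1111  = hex F
  rows 8-11 [P1,P2=10]: 0000  = hex 0
  rows 12-15 [P1,P2=11]: 0000  = hex 0
Output column (row 0 .. row 15) = 1111111100000000
Output column grouped in 4s = 1111 1111 0000 0000 = 0xFF00
Convert to decimal digit by digit (value = value*16 + digit):
  F -> 15
  15*16 + 15 (F) = 255
  255*16 + 0 = 4080
  4080*16 + 0 = 65280
Decimal = 65280

65280


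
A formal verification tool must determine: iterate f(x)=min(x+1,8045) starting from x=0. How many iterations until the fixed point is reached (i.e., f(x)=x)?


Step 1: x=0, cap=8045, increment=1
Step 2: x grows by 1 each step until capped at 8045; fixed point is x=8045
Step 3: iterations = ceil(8045/1) = 8045

8045


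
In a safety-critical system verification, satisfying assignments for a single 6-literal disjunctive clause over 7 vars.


Step 1: Total=2^7=128
Step 2: Unsat when all 6 false: 2^1=2
Step 3: Sat=128-2=126

126


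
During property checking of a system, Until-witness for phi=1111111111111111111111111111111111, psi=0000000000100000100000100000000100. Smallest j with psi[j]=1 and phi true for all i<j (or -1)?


(phi U psi) at 0: need smallest j with psi[j]=1 and phi[i]=1 for all i in [0,j).
Scan from step 0:
  step 0: phi=1, psi=0 -> continue
  step 1: phi=1, psi=0 -> continue
  step 2: phi=1, psi=0 -> continue
  step 3: phi=1, psi=0 -> continue
  step 10: psi=1 and phi held for [0,10) -> witness found
Witness step = 10

10


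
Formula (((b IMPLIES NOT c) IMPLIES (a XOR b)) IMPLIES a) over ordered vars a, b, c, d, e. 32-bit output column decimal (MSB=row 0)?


Formula: (((b IMPLIES NOT c) IMPLIES (a XOR b)) IMPLIES a) over a, b, c, d, e (32 rows)
Evaluate each row (bits = a,b,c,d,e, MSB first):
  row 0 [00000]: (((0 IMPLIES NOT 0) IMPLIES (0 XOR 0)) IMPLIES 0) -> 1
  row 1 [00001]: (((0 IMPLIES NOT 0) IMPLIES (0 XOR 0)) IMPLIES 0) -> 1
  row 2 [00010]: (((0 IMPLIES NOT 0) IMPLIES (0 XOR 0)) IMPLIES 0) -> 1
  row 3 [00011]: (((0 IMPLIES NOT 0) IMPLIES (0 XOR 0)) IMPLIES 0) -> 1
  row 4 [00100]: (((0 IMPLIES NOT 1) IMPLIES (0 XOR 0)) IMPLIES 0) -> 1
  row 5 [00101]: (((0 IMPLIES NOT 1) IMPLIES (0 XOR 0)) IMPLIES 0) -> 1
  row 6 [00110]: (((0 IMPLIES NOT 1) IMPLIES (0 XOR 0)) IMPLIES 0) -> 1
  row 7 [00111]: (((0 IMPLIES NOT 1) IMPLIES (0 XOR 0)) IMPLIES 0) -> 1
  row 8 [01000]: (((1 IMPLIES NOT 0) IMPLIES (0 XOR 1)) IMPLIES 0) -> 0
  row 9 [01001]: (((1 IMPLIES NOT 0) IMPLIES (0 XOR 1)) IMPLIES 0) -> 0
  row 10 [01010]: (((1 IMPLIES NOT 0) IMPLIES (0 XOR 1)) IMPLIES 0) -> 0
  row 11 [01011]: (((1 IMPLIES NOT 0) IMPLIES (0 XOR 1)) IMPLIES 0) -> 0
  row 12 [01100]: (((1 IMPLIES NOT 1) IMPLIES (0 XOR 1)) IMPLIES 0) -> 0
  row 13 [01101]: (((1 IMPLIES NOT 1) IMPLIES (0 XOR 1)) IMPLIES 0) -> 0
  row 14 [01110]: (((1 IMPLIES NOT 1) IMPLIES (0 XOR 1)) IMPLIES 0) -> 0
  row 15 [01111]: (((1 IMPLIES NOT 1) IMPLIES (0 XOR 1)) IMPLIES 0) -> 0
  row 16 [10000]: (((0 IMPLIES NOT 0) IMPLIES (1 XOR 0)) IMPLIES 1) -> 1
  row 17 [10001]: (((0 IMPLIES NOT 0) IMPLIES (1 XOR 0)) IMPLIES 1) -> 1
  row 18 [10010]: (((0 IMPLIES NOT 0) IMPLIES (1 XOR 0)) IMPLIES 1) -> 1
  row 19 [10011]: (((0 IMPLIES NOT 0) IMPLIES (1 XOR 0)) IMPLIES 1) -> 1
  row 20 [10100]: (((0 IMPLIES NOT 1) IMPLIES (1 XOR 0)) IMPLIES 1) -> 1
  row 21 [10101]: (((0 IMPLIES NOT 1) IMPLIES (1 XOR 0)) IMPLIES 1) -> 1
  row 22 [10110]: (((0 IMPLIES NOT 1) IMPLIES (1 XOR 0)) IMPLIES 1) -> 1
  row 23 [10111]: (((0 IMPLIES NOT 1) IMPLIES (1 XOR 0)) IMPLIES 1) -> 1
  row 24 [11000]: (((1 IMPLIES NOT 0) IMPLIES (1 XOR 1)) IMPLIES 1) -> 1
  row 25 [11001]: (((1 IMPLIES NOT 0) IMPLIES (1 XOR 1)) IMPLIES 1) -> 1
  row 26 [11010]: (((1 IMPLIES NOT 0) IMPLIES (1 XOR 1)) IMPLIES 1) -> 1
  row 27 [11011]: (((1 IMPLIES NOT 0) IMPLIES (1 XOR 1)) IMPLIES 1) -> 1
  row 28 [11100]: (((1 IMPLIES NOT 1) IMPLIES (1 XOR 1)) IMPLIES 1) -> 1
  row 29 [11101]: (((1 IMPLIES NOT 1) IMPLIES (1 XOR 1)) IMPLIES 1) -> 1
  row 30 [11110]: (((1 IMPLIES NOT 1) IMPLIES (1 XOR 1)) IMPLIES 1) -> 1
  row 31 [11111]: (((1 IMPLIES NOT 1) IMPLIES (1 XOR 1)) IMPLIES 1) -> 1
Full result column, 4 rows per line (a,b,c fixed per line; d,e runs 00..11 left to right):
  rows 0-3 [a,b,c=000]: 1111  = hex F
  rows 4-7 [a,b,c=001]: 1111  = hex F
  rows 8-11 [a,b,c=010]: 0000  = hex 0
  rows 12-15 [a,b,c=011]: 0000  = hex 0
  rows 16-19 [a,b,c=100]: 1111  = hex F
  rows 20-23 [a,b,c=101]: 1111  = hex F
  rows 24-27 [a,b,c=110]: 1111  = hex F
  rows 28-31 [a,b,c=111]: 1111  = hex F
Output column (row 0 .. row 31) = 11111111000000001111111111111111
Output column grouped in 4s = 1111 1111 0000 0000 1111 1111 1111 1111 = 0xFF00FFFF
Convert to decimal digit by digit (value = value*16 + digit):
  F -> 15
  15*16 + 15 (F) = 255
  255*16 + 0 = 4080
  4080*16 + 0 = 65280
  65280*16 + 15 (F) = 1044495
  1044495*16 + 15 (F) = 16711935
  16711935*16 + 15 (F) = 267390975
  267390975*16 + 15 (F) = 4278255615
Decimal = 4278255615

4278255615


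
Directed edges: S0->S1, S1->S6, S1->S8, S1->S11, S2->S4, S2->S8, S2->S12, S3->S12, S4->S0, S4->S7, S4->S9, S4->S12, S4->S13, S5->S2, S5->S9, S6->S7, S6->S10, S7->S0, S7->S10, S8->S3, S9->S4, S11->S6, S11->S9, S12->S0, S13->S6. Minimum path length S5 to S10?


BFS layer-by-layer from S5:
  dist 0: {S5}
  dist 1: {S2, S9}
  dist 2: {S4, S8, S12}
  dist 3: {S0, S3, S7, S13}
  dist 4: {S1, S6, S10}
  -> S10 reached at distance 4
Shortest path length = 4

4


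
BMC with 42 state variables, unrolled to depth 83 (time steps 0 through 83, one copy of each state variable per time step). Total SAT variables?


BMC unrolls to depth k, creating one copy of each state var for steps 0..k.
Step count = 83 + 1 = 84 (steps 0 through 83)
Vars per step = 42
Total = 42 * 84 = 3528

3528


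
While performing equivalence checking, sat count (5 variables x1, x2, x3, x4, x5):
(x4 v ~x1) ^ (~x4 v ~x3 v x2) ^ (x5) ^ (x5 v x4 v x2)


CNF with 4 clauses over 5 vars (32 assignments).
An assignment satisfies CNF iff every clause has >=1 true literal.
Check each row (bits = x1,x2,x3,x4,x5; clause T/F shown):
  row 0 [00000]: clauses=TTFF -> 0
  row 1 [00001]: clauses=TTTT -> 1
  row 2 [00010]: clauses=TTFT -> 0
  row 3 [00011]: clauses=TTTT -> 1
  row 4 [00100]: clauses=TTFF -> 0
  row 5 [00101]: clauses=TTTT -> 1
  row 6 [00110]: clauses=TFFT -> 0
  row 7 [00111]: clauses=TFTT -> 0
  row 8 [01000]: clauses=TTFT -> 0
  row 9 [01001]: clauses=TTTT -> 1
  row 10 [01010]: clauses=TTFT -> 0
  row 11 [01011]: clauses=TTTT -> 1
  row 12 [01100]: clauses=TTFT -> 0
  row 13 [01101]: clauses=TTTT -> 1
  row 14 [01110]: clauses=TTFT -> 0
  row 15 [01111]: clauses=TTTT -> 1
  row 16 [10000]: clauses=FTFF -> 0
  row 17 [10001]: clauses=FTTT -> 0
  row 18 [10010]: clauses=TTFT -> 0
  row 19 [10011]: clauses=TTTT -> 1
  row 20 [10100]: clauses=FTFF -> 0
  row 21 [10101]: clauses=FTTT -> 0
  row 22 [10110]: clauses=TFFT -> 0
  row 23 [10111]: clauses=TFTT -> 0
  row 24 [11000]: clauses=FTFT -> 0
  row 25 [11001]: clauses=FTTT -> 0
  row 26 [11010]: clauses=TTFT -> 0
  row 27 [11011]: clauses=TTTT -> 1
  row 28 [11100]: clauses=FTFT -> 0
  row 29 [11101]: clauses=FTTT -> 0
  row 30 [11110]: clauses=TTFT -> 0
  row 31 [11111]: clauses=TTTT -> 1
Full result column, 8 rows per line (x1,x2 fixed per line; x3,x4,x5 runs 000..111 left to right):
  rows 0-7 [x1,x2=00]: 01010100  (ones: 3)
  rows 8-15 [x1,x2=01]: 01010101  (ones: 4)
  rows 16-23 [x1,x2=10]: 00010000  (ones: 1)
  rows 24-31 [x1,x2=11]: 00010001  (ones: 2)
Satisfying assignments = 3+4+1+2 = 10

10


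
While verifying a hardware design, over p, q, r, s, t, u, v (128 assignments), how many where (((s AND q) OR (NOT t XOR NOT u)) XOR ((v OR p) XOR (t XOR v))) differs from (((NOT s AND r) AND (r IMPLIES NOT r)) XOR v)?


F1 = (((s AND q) OR (NOT t XOR NOT u)) XOR ((v OR p) XOR (t XOR v)))
F2 = (((NOT s AND r) AND (r IMPLIES NOT r)) XOR v)
Evaluate both on each of 128 rows (bits = p,q,r,s,t,u,v):
  row 0 [0000000]: F1=0 F2=0 -> 0
  row 1 [0000001]: F1=0 F2=1 (differ) -> 1
  row 2 [0000010]: F1=1 F2=0 (differ) -> 1
  row 3 [0000011]: F1=1 F2=1 -> 0
  row 4 [0000100]: F1=0 F2=0 -> 0
  (every remaining row is evaluated the same way; all 128 results are listed next)
Full result column, 8 rows per line (p,q,r,s fixed per line; t,u,v runs 000..111 left to right):
  rows 0-7 [p,q,r,s=0000]: 01100110  (ones: 4)
  rows 8-15 [p,q,r,s=0001]: 01100110  (ones: 4)
  rows 16-23 [p,q,r,s=0010]: 01100110  (ones: 4)
  rows 24-31 [p,q,r,s=0011]: 01100110  (ones: 4)
  rows 32-39 [p,q,r,s=0100]: 01100110  (ones: 4)
  rows 40-47 [p,q,r,s=0101]: 10100101  (ones: 4)
  rows 48-55 [p,q,r,s=0110]: 01100110  (ones: 4)
  rows 56-63 [p,q,r,s=0111]: 10100101  (ones: 4)
  rows 64-71 [p,q,r,s=1000]: 11001100  (ones: 4)
  rows 72-79 [p,q,r,s=1001]: 11001100  (ones: 4)
  rows 80-87 [p,q,r,s=1010]: 11001100  (ones: 4)
  rows 88-95 [p,q,r,s=1011]: 11001100  (ones: 4)
  rows 96-103 [p,q,r,s=1100]: 11001100  (ones: 4)
  rows 104-111 [p,q,r,s=1101]: 00001111  (ones: 4)
  rows 112-119 [p,q,r,s=1110]: 11001100  (ones: 4)
  rows 120-127 [p,q,r,s=1111]: 00001111  (ones: 4)
Disagreements = 4+4+4+4+4+4+4+4+4+4+4+4+4+4+4+4 = 64

64


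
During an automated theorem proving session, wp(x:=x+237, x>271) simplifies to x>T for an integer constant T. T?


Formula: wp(x:=E, P) = P[E/x] (substitute E for x in postcondition)
Step 1: Postcondition: x>271
Step 2: Substitute x+237 for x: x+237>271
Step 3: Solve for x: x > 271-237 = 34

34


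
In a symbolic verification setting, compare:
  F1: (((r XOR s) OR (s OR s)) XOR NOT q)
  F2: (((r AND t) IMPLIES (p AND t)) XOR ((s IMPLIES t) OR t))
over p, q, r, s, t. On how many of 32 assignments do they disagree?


F1 = (((r XOR s) OR (s OR s)) XOR NOT q)
F2 = (((r AND t) IMPLIES (p AND t)) XOR ((s IMPLIES t) OR t))
Evaluate both on each of 32 rows (bits = p,q,r,s,t):
  row 0 [00000]: F1=1 F2=0 (differ) -> 1
  row 1 [00001]: F1=1 F2=0 (differ) -> 1
  row 2 [00010]: F1=0 F2=1 (differ) -> 1
  row 3 [00011]: F1=0 F2=0 -> 0
  row 4 [00100]: F1=0 F2=0 -> 0
  row 5 [00101]: F1=0 F2=1 (differ) -> 1
  row 6 [00110]: F1=0 F2=1 (differ) -> 1
  row 7 [00111]: F1=0 F2=1 (differ) -> 1
  row 8 [01000]: F1=0 F2=0 -> 0
  row 9 [01001]: F1=0 F2=0 -> 0
  row 10 [01010]: F1=1 F2=1 -> 0
  row 11 [01011]: F1=1 F2=0 (differ) -> 1
  row 12 [01100]: F1=1 F2=0 (differ) -> 1
  row 13 [01101]: F1=1 F2=1 -> 0
  row 14 [01110]: F1=1 F2=1 -> 0
  row 15 [01111]: F1=1 F2=1 -> 0
  row 16 [10000]: F1=1 F2=0 (differ) -> 1
  row 17 [10001]: F1=1 F2=0 (differ) -> 1
  row 18 [10010]: F1=0 F2=1 (differ) -> 1
  row 19 [10011]: F1=0 F2=0 -> 0
  row 20 [10100]: F1=0 F2=0 -> 0
  row 21 [10101]: F1=0 F2=0 -> 0
  row 22 [10110]: F1=0 F2=1 (differ) -> 1
  row 23 [10111]: F1=0 F2=0 -> 0
  row 24 [11000]: F1=0 F2=0 -> 0
  row 25 [11001]: F1=0 F2=0 -> 0
  row 26 [11010]: F1=1 F2=1 -> 0
  row 27 [11011]: F1=1 F2=0 (differ) -> 1
  row 28 [11100]: F1=1 F2=0 (differ) -> 1
  row 29 [11101]: F1=1 F2=0 (differ) -> 1
  row 30 [11110]: F1=1 F2=1 -> 0
  row 31 [11111]: F1=1 F2=0 (differ) -> 1
Full result column, 8 rows per line (p,q fixed per line; r,s,t runs 000..111 left to right):
  rows 0-7 [p,q=00]: 11100111  (ones: 6)
  rows 8-15 [p,q=01]: 00011000  (ones: 2)
  rows 16-23 [p,q=10]: 11100010  (ones: 4)
  rows 24-31 [p,q=11]: 00011101  (ones: 4)
Disagreements = 6+2+4+4 = 16

16


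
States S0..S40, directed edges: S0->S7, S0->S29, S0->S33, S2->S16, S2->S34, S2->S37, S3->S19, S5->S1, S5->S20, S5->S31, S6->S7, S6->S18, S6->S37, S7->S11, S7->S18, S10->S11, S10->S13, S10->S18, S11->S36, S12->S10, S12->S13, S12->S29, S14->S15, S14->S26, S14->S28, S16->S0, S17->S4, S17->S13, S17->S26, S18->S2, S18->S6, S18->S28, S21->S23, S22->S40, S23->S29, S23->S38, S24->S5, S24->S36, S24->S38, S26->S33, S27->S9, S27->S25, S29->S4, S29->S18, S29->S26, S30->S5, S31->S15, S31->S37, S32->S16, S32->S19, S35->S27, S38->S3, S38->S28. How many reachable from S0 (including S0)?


BFS from S0:
  layer 0: {S0}
  layer 1: {S7, S29, S33}
  layer 2: {S4, S11, S18, S26}
  layer 3: {S2, S6, S28, S36}
  layer 4: {S16, S34, S37}
Reachable set: {S0, S2, S4, S6, S7, S11, S16, S18, S26, S28, S29, S33, S34, S36, S37}
Count = 15

15


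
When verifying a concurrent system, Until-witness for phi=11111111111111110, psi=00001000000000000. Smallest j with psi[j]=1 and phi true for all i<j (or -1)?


(phi U psi) at 0: need smallest j with psi[j]=1 and phi[i]=1 for all i in [0,j).
Scan from step 0:
  step 0: phi=1, psi=0 -> continue
  step 1: phi=1, psi=0 -> continue
  step 2: phi=1, psi=0 -> continue
  step 3: phi=1, psi=0 -> continue
  step 4: psi=1 and phi held for [0,4) -> witness found
Witness step = 4

4


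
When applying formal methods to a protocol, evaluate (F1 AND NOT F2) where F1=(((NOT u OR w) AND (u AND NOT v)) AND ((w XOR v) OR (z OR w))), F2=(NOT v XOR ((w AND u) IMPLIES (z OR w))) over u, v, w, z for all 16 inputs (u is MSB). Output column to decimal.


F1 = (((NOT u OR w) AND (u AND NOT v)) AND ((w XOR v) OR (z OR w)))
F2 = (NOT v XOR ((w AND u) IMPLIES (z OR w)))
Counterexample to F1=>F2 is where F1=1 and F2=0.
Evaluate each row (bits = u,v,w,z, MSB first):
  row 0 [0000]: F1=0 F2=0 -> F1&~F2 -> 0
  row 1 [0001]: F1=0 F2=0 -> F1&~F2 -> 0
  row 2 [0010]: F1=0 F2=0 -> F1&~F2 -> 0
  row 3 [0011]: F1=0 F2=0 -> F1&~F2 -> 0
  row 4 [0100]: F1=0 F2=1 -> F1&~F2 -> 0
  row 5 [0101]: F1=0 F2=1 -> F1&~F2 -> 0
  row 6 [0110]: F1=0 F2=1 -> F1&~F2 -> 0
  row 7 [0111]: F1=0 F2=1 -> F1&~F2 -> 0
  row 8 [1000]: F1=0 F2=0 -> F1&~F2 -> 0
  row 9 [1001]: F1=0 F2=0 -> F1&~F2 -> 0
  row 10 [1010]: F1=1 F2=0 -> F1&~F2 -> 1
  row 11 [1011]: F1=1 F2=0 -> F1&~F2 -> 1
  row 12 [1100]: F1=0 F2=1 -> F1&~F2 -> 0
  row 13 [1101]: F1=0 F2=1 -> F1&~F2 -> 0
  row 14 [1110]: F1=0 F2=1 -> F1&~F2 -> 0
  row 15 [1111]: F1=0 F2=1 -> F1&~F2 -> 0
Full result column, 4 rows per line (u,v fixed per line; w,z runs 00..11 left to right):
  rows 0-3 [u,v=00]: 0000  = hex 0
  rows 4-7 [u,v=01]: 0000  = hex 0
  rows 8-11 [u,v=10]: 0011  = hex 3
  rows 12-15 [u,v=11]: 0000  = hex 0
Counterexample vector (row 0 .. row 15) = 0000000000110000
Output column grouped in 4s = 0000 0000 0011 0000 = 0x0030
Convert to decimal digit by digit (value = value*16 + digit):
  0 -> 0
  0*16 + 0 = 0
  0*16 + 3 = 3
  3*16 + 0 = 48
Decimal = 48

48


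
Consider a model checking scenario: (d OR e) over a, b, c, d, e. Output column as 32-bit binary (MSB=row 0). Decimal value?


Formula: (d OR e) over a, b, c, d, e (32 rows)
Evaluate each row (bits = a,b,c,d,e, MSB first):
  row 0 [00000]: (0 OR 0) -> 0
  row 1 [00001]: (0 OR 1) -> 1
  row 2 [00010]: (1 OR 0) -> 1
  row 3 [00011]: (1 OR 1) -> 1
  row 4 [00100]: (0 OR 0) -> 0
  row 5 [00101]: (0 OR 1) -> 1
  row 6 [00110]: (1 OR 0) -> 1
  row 7 [00111]: (1 OR 1) -> 1
  row 8 [01000]: (0 OR 0) -> 0
  row 9 [01001]: (0 OR 1) -> 1
  row 10 [01010]: (1 OR 0) -> 1
  row 11 [01011]: (1 OR 1) -> 1
  row 12 [01100]: (0 OR 0) -> 0
  row 13 [01101]: (0 OR 1) -> 1
  row 14 [01110]: (1 OR 0) -> 1
  row 15 [01111]: (1 OR 1) -> 1
  row 16 [10000]: (0 OR 0) -> 0
  row 17 [10001]: (0 OR 1) -> 1
  row 18 [10010]: (1 OR 0) -> 1
  row 19 [10011]: (1 OR 1) -> 1
  row 20 [10100]: (0 OR 0) -> 0
  row 21 [10101]: (0 OR 1) -> 1
  row 22 [10110]: (1 OR 0) -> 1
  row 23 [10111]: (1 OR 1) -> 1
  row 24 [11000]: (0 OR 0) -> 0
  row 25 [11001]: (0 OR 1) -> 1
  row 26 [11010]: (1 OR 0) -> 1
  row 27 [11011]: (1 OR 1) -> 1
  row 28 [11100]: (0 OR 0) -> 0
  row 29 [11101]: (0 OR 1) -> 1
  row 30 [11110]: (1 OR 0) -> 1
  row 31 [11111]: (1 OR 1) -> 1
Full result column, 4 rows per line (a,b,c fixed per line; d,e runs 00..11 left to right):
  rows 0-3 [a,b,c=000]: 0111  = hex 7
  rows 4-7 [a,b,c=001]: 0111  = hex 7
  rows 8-11 [a,b,c=010]: 0111  = hex 7
  rows 12-15 [a,b,c=011]: 0111  = hex 7
  rows 16-19 [a,b,c=100]: 0111  = hex 7
  rows 20-23 [a,b,c=101]: 0111  = hex 7
  rows 24-27 [a,b,c=110]: 0111  = hex 7
  rows 28-31 [a,b,c=111]: 0111  = hex 7
Output column (row 0 .. row 31) = 01110111011101110111011101110111
Output column grouped in 4s = 0111 0111 0111 0111 0111 0111 0111 0111 = 0x77777777
Convert to decimal digit by digit (value = value*16 + digit):
  7 -> 7
  7*16 + 7 = 119
  119*16 + 7 = 1911
  1911*16 + 7 = 30583
  30583*16 + 7 = 489335
  489335*16 + 7 = 7829367
  7829367*16 + 7 = 125269879
  125269879*16 + 7 = 2004318071
Decimal = 2004318071

2004318071
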